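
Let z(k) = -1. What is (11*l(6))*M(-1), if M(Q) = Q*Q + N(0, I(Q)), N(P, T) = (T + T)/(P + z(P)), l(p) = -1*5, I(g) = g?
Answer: -165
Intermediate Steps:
l(p) = -5
N(P, T) = 2*T/(-1 + P) (N(P, T) = (T + T)/(P - 1) = (2*T)/(-1 + P) = 2*T/(-1 + P))
M(Q) = Q² - 2*Q (M(Q) = Q*Q + 2*Q/(-1 + 0) = Q² + 2*Q/(-1) = Q² + 2*Q*(-1) = Q² - 2*Q)
(11*l(6))*M(-1) = (11*(-5))*(-(-2 - 1)) = -(-55)*(-3) = -55*3 = -165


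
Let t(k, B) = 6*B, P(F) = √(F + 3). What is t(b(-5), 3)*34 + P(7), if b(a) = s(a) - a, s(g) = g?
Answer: 612 + √10 ≈ 615.16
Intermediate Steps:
b(a) = 0 (b(a) = a - a = 0)
P(F) = √(3 + F)
t(b(-5), 3)*34 + P(7) = (6*3)*34 + √(3 + 7) = 18*34 + √10 = 612 + √10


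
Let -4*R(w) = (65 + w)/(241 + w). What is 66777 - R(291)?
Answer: 35525453/532 ≈ 66777.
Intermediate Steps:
R(w) = -(65 + w)/(4*(241 + w))
66777 - R(291) = 66777 - (-65 - 1*291)/(4*(241 + 291)) = 66777 - (-65 - 291)/(4*532) = 66777 - (-356)/(4*532) = 66777 - 1*(-89/532) = 66777 + 89/532 = 35525453/532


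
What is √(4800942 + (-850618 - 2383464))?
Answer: 2*√391715 ≈ 1251.7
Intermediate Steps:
√(4800942 + (-850618 - 2383464)) = √(4800942 - 3234082) = √1566860 = 2*√391715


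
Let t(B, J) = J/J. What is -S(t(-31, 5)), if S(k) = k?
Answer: -1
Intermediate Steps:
t(B, J) = 1
-S(t(-31, 5)) = -1*1 = -1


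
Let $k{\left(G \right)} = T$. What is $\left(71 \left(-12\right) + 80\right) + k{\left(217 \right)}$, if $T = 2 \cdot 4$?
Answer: $-764$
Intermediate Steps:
$T = 8$
$k{\left(G \right)} = 8$
$\left(71 \left(-12\right) + 80\right) + k{\left(217 \right)} = \left(71 \left(-12\right) + 80\right) + 8 = \left(-852 + 80\right) + 8 = -772 + 8 = -764$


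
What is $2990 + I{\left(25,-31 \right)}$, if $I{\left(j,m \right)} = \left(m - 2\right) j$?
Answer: $2165$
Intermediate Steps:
$I{\left(j,m \right)} = j \left(-2 + m\right)$ ($I{\left(j,m \right)} = \left(-2 + m\right) j = j \left(-2 + m\right)$)
$2990 + I{\left(25,-31 \right)} = 2990 + 25 \left(-2 - 31\right) = 2990 + 25 \left(-33\right) = 2990 - 825 = 2165$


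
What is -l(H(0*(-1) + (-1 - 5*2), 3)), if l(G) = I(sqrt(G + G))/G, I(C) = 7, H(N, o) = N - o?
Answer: 1/2 ≈ 0.50000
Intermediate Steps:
l(G) = 7/G
-l(H(0*(-1) + (-1 - 5*2), 3)) = -7/((0*(-1) + (-1 - 5*2)) - 1*3) = -7/((0 + (-1 - 10)) - 3) = -7/((0 - 11) - 3) = -7/(-11 - 3) = -7/(-14) = -7*(-1)/14 = -1*(-1/2) = 1/2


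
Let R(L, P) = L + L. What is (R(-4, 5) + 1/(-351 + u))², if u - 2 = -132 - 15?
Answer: 15752961/246016 ≈ 64.032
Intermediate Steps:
R(L, P) = 2*L
u = -145 (u = 2 + (-132 - 15) = 2 - 147 = -145)
(R(-4, 5) + 1/(-351 + u))² = (2*(-4) + 1/(-351 - 145))² = (-8 + 1/(-496))² = (-8 - 1/496)² = (-3969/496)² = 15752961/246016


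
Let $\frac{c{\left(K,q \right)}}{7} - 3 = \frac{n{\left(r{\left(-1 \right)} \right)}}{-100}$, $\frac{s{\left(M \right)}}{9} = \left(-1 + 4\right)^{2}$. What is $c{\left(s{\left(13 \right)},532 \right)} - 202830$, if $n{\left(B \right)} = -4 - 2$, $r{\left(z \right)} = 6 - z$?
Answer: $- \frac{10140429}{50} \approx -2.0281 \cdot 10^{5}$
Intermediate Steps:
$n{\left(B \right)} = -6$
$s{\left(M \right)} = 81$ ($s{\left(M \right)} = 9 \left(-1 + 4\right)^{2} = 9 \cdot 3^{2} = 9 \cdot 9 = 81$)
$c{\left(K,q \right)} = \frac{1071}{50}$ ($c{\left(K,q \right)} = 21 + 7 \left(- \frac{6}{-100}\right) = 21 + 7 \left(\left(-6\right) \left(- \frac{1}{100}\right)\right) = 21 + 7 \cdot \frac{3}{50} = 21 + \frac{21}{50} = \frac{1071}{50}$)
$c{\left(s{\left(13 \right)},532 \right)} - 202830 = \frac{1071}{50} - 202830 = - \frac{10140429}{50}$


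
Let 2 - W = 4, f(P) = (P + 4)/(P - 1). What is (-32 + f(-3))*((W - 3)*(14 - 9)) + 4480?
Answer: 21145/4 ≈ 5286.3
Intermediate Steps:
f(P) = (4 + P)/(-1 + P)
W = -2 (W = 2 - 1*4 = 2 - 4 = -2)
(-32 + f(-3))*((W - 3)*(14 - 9)) + 4480 = (-32 + (4 - 3)/(-1 - 3))*((-2 - 3)*(14 - 9)) + 4480 = (-32 + 1/(-4))*(-5*5) + 4480 = (-32 - ¼*1)*(-25) + 4480 = (-32 - ¼)*(-25) + 4480 = -129/4*(-25) + 4480 = 3225/4 + 4480 = 21145/4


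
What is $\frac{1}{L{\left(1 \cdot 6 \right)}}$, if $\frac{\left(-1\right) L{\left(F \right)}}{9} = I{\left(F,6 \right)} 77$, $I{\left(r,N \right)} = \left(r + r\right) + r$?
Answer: $- \frac{1}{12474} \approx -8.0167 \cdot 10^{-5}$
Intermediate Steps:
$I{\left(r,N \right)} = 3 r$ ($I{\left(r,N \right)} = 2 r + r = 3 r$)
$L{\left(F \right)} = - 2079 F$ ($L{\left(F \right)} = - 9 \cdot 3 F 77 = - 9 \cdot 231 F = - 2079 F$)
$\frac{1}{L{\left(1 \cdot 6 \right)}} = \frac{1}{\left(-2079\right) 1 \cdot 6} = \frac{1}{\left(-2079\right) 6} = \frac{1}{-12474} = - \frac{1}{12474}$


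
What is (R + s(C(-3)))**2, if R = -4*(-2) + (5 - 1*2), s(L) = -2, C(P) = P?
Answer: 81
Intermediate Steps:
R = 11 (R = 8 + (5 - 2) = 8 + 3 = 11)
(R + s(C(-3)))**2 = (11 - 2)**2 = 9**2 = 81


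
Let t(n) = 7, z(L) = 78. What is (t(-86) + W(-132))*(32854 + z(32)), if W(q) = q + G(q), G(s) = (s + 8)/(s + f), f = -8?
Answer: -143056608/35 ≈ -4.0873e+6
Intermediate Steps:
G(s) = (8 + s)/(-8 + s) (G(s) = (s + 8)/(s - 8) = (8 + s)/(-8 + s))
W(q) = q + (8 + q)/(-8 + q)
(t(-86) + W(-132))*(32854 + z(32)) = (7 + (8 - 132 - 132*(-8 - 132))/(-8 - 132))*(32854 + 78) = (7 + (8 - 132 - 132*(-140))/(-140))*32932 = (7 - (8 - 132 + 18480)/140)*32932 = (7 - 1/140*18356)*32932 = (7 - 4589/35)*32932 = -4344/35*32932 = -143056608/35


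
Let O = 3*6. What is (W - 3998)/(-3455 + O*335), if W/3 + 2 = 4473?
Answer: 1883/515 ≈ 3.6563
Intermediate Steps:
W = 13413 (W = -6 + 3*4473 = -6 + 13419 = 13413)
O = 18
(W - 3998)/(-3455 + O*335) = (13413 - 3998)/(-3455 + 18*335) = 9415/(-3455 + 6030) = 9415/2575 = 9415*(1/2575) = 1883/515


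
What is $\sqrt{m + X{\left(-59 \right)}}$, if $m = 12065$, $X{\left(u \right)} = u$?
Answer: $3 \sqrt{1334} \approx 109.57$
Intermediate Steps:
$\sqrt{m + X{\left(-59 \right)}} = \sqrt{12065 - 59} = \sqrt{12006} = 3 \sqrt{1334}$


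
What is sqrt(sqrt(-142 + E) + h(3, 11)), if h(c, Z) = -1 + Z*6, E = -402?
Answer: sqrt(65 + 4*I*sqrt(34)) ≈ 8.1871 + 1.4244*I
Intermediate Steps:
h(c, Z) = -1 + 6*Z
sqrt(sqrt(-142 + E) + h(3, 11)) = sqrt(sqrt(-142 - 402) + (-1 + 6*11)) = sqrt(sqrt(-544) + (-1 + 66)) = sqrt(4*I*sqrt(34) + 65) = sqrt(65 + 4*I*sqrt(34))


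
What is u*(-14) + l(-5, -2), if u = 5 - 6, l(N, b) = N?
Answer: 9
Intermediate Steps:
u = -1
u*(-14) + l(-5, -2) = -1*(-14) - 5 = 14 - 5 = 9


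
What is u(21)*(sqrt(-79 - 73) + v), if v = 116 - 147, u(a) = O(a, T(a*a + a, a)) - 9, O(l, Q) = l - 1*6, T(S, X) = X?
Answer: -186 + 12*I*sqrt(38) ≈ -186.0 + 73.973*I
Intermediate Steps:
O(l, Q) = -6 + l (O(l, Q) = l - 6 = -6 + l)
u(a) = -15 + a (u(a) = (-6 + a) - 9 = -15 + a)
v = -31
u(21)*(sqrt(-79 - 73) + v) = (-15 + 21)*(sqrt(-79 - 73) - 31) = 6*(sqrt(-152) - 31) = 6*(2*I*sqrt(38) - 31) = 6*(-31 + 2*I*sqrt(38)) = -186 + 12*I*sqrt(38)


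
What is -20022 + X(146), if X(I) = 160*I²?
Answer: 3390538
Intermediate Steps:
-20022 + X(146) = -20022 + 160*146² = -20022 + 160*21316 = -20022 + 3410560 = 3390538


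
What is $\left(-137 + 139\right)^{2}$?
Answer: $4$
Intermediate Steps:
$\left(-137 + 139\right)^{2} = 2^{2} = 4$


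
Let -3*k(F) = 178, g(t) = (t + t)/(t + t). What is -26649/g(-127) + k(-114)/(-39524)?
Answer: -1579912525/59286 ≈ -26649.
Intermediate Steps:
g(t) = 1 (g(t) = (2*t)/((2*t)) = (2*t)*(1/(2*t)) = 1)
k(F) = -178/3 (k(F) = -1/3*178 = -178/3)
-26649/g(-127) + k(-114)/(-39524) = -26649/1 - 178/3/(-39524) = -26649*1 - 178/3*(-1/39524) = -26649 + 89/59286 = -1579912525/59286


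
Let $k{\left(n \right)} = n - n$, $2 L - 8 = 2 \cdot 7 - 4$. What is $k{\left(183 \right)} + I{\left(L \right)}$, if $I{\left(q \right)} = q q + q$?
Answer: $90$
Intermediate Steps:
$L = 9$ ($L = 4 + \frac{2 \cdot 7 - 4}{2} = 4 + \frac{14 - 4}{2} = 4 + \frac{1}{2} \cdot 10 = 4 + 5 = 9$)
$I{\left(q \right)} = q + q^{2}$ ($I{\left(q \right)} = q^{2} + q = q + q^{2}$)
$k{\left(n \right)} = 0$
$k{\left(183 \right)} + I{\left(L \right)} = 0 + 9 \left(1 + 9\right) = 0 + 9 \cdot 10 = 0 + 90 = 90$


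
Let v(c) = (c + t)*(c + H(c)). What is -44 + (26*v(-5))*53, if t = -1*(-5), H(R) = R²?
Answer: -44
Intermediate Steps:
t = 5
v(c) = (5 + c)*(c + c²) (v(c) = (c + 5)*(c + c²) = (5 + c)*(c + c²))
-44 + (26*v(-5))*53 = -44 + (26*(-5*(5 + (-5)² + 6*(-5))))*53 = -44 + (26*(-5*(5 + 25 - 30)))*53 = -44 + (26*(-5*0))*53 = -44 + (26*0)*53 = -44 + 0*53 = -44 + 0 = -44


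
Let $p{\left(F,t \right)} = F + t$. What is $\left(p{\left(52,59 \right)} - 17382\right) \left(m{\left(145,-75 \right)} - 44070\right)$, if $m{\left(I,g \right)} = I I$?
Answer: $398010195$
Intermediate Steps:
$m{\left(I,g \right)} = I^{2}$
$\left(p{\left(52,59 \right)} - 17382\right) \left(m{\left(145,-75 \right)} - 44070\right) = \left(\left(52 + 59\right) - 17382\right) \left(145^{2} - 44070\right) = \left(111 - 17382\right) \left(21025 - 44070\right) = \left(-17271\right) \left(-23045\right) = 398010195$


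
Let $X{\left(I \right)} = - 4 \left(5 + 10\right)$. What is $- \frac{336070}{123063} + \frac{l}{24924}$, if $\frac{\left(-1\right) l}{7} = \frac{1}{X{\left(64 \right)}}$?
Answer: $- \frac{167523886453}{61344444240} \approx -2.7309$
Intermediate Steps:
$X{\left(I \right)} = -60$ ($X{\left(I \right)} = \left(-4\right) 15 = -60$)
$l = \frac{7}{60}$ ($l = - \frac{7}{-60} = \left(-7\right) \left(- \frac{1}{60}\right) = \frac{7}{60} \approx 0.11667$)
$- \frac{336070}{123063} + \frac{l}{24924} = - \frac{336070}{123063} + \frac{7}{60 \cdot 24924} = \left(-336070\right) \frac{1}{123063} + \frac{7}{60} \cdot \frac{1}{24924} = - \frac{336070}{123063} + \frac{7}{1495440} = - \frac{167523886453}{61344444240}$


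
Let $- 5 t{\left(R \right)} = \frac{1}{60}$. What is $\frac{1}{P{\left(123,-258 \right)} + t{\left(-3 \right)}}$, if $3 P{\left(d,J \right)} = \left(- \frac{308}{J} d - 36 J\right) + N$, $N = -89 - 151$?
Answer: $\frac{12900}{39537757} \approx 0.00032627$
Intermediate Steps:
$t{\left(R \right)} = - \frac{1}{300}$ ($t{\left(R \right)} = - \frac{1}{5 \cdot 60} = \left(- \frac{1}{5}\right) \frac{1}{60} = - \frac{1}{300}$)
$N = -240$
$P{\left(d,J \right)} = -80 - 12 J - \frac{308 d}{3 J}$ ($P{\left(d,J \right)} = \frac{\left(- \frac{308}{J} d - 36 J\right) - 240}{3} = \frac{\left(- \frac{308 d}{J} - 36 J\right) - 240}{3} = \frac{\left(- 36 J - \frac{308 d}{J}\right) - 240}{3} = \frac{-240 - 36 J - \frac{308 d}{J}}{3} = -80 - 12 J - \frac{308 d}{3 J}$)
$\frac{1}{P{\left(123,-258 \right)} + t{\left(-3 \right)}} = \frac{1}{\left(-80 - -3096 - \frac{12628}{-258}\right) - \frac{1}{300}} = \frac{1}{\left(-80 + 3096 - 12628 \left(- \frac{1}{258}\right)\right) - \frac{1}{300}} = \frac{1}{\left(-80 + 3096 + \frac{6314}{129}\right) - \frac{1}{300}} = \frac{1}{\frac{395378}{129} - \frac{1}{300}} = \frac{1}{\frac{39537757}{12900}} = \frac{12900}{39537757}$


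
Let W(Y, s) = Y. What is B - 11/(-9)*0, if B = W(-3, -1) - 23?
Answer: -26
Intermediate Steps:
B = -26 (B = -3 - 23 = -26)
B - 11/(-9)*0 = -26 - 11/(-9)*0 = -26 - 11*(-1/9)*0 = -26 + (11/9)*0 = -26 + 0 = -26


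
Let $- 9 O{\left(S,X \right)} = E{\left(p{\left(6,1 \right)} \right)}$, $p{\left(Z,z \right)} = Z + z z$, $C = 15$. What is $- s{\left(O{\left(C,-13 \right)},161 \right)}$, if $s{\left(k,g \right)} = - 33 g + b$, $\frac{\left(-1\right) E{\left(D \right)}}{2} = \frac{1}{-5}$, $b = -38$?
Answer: $5351$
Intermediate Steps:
$p{\left(Z,z \right)} = Z + z^{2}$
$E{\left(D \right)} = \frac{2}{5}$ ($E{\left(D \right)} = - \frac{2}{-5} = \left(-2\right) \left(- \frac{1}{5}\right) = \frac{2}{5}$)
$O{\left(S,X \right)} = - \frac{2}{45}$ ($O{\left(S,X \right)} = \left(- \frac{1}{9}\right) \frac{2}{5} = - \frac{2}{45}$)
$s{\left(k,g \right)} = -38 - 33 g$ ($s{\left(k,g \right)} = - 33 g - 38 = -38 - 33 g$)
$- s{\left(O{\left(C,-13 \right)},161 \right)} = - (-38 - 5313) = \left(-1\right) \left(-5351\right) = 5351$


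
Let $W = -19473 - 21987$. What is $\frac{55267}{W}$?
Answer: $- \frac{55267}{41460} \approx -1.333$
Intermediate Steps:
$W = -41460$ ($W = -19473 - 21987 = -41460$)
$\frac{55267}{W} = \frac{55267}{-41460} = 55267 \left(- \frac{1}{41460}\right) = - \frac{55267}{41460}$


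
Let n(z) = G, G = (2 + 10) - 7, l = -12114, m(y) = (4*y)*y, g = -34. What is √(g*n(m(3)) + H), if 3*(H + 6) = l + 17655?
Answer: √1671 ≈ 40.878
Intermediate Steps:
m(y) = 4*y²
G = 5 (G = 12 - 7 = 5)
n(z) = 5
H = 1841 (H = -6 + (-12114 + 17655)/3 = -6 + (⅓)*5541 = -6 + 1847 = 1841)
√(g*n(m(3)) + H) = √(-34*5 + 1841) = √(-170 + 1841) = √1671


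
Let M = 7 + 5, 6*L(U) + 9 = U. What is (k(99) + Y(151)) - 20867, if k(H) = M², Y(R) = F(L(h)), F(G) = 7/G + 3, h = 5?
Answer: -41461/2 ≈ -20731.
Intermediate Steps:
L(U) = -3/2 + U/6
M = 12
F(G) = 3 + 7/G
Y(R) = -15/2 (Y(R) = 3 + 7/(-3/2 + (⅙)*5) = 3 + 7/(-3/2 + ⅚) = 3 + 7/(-⅔) = 3 + 7*(-3/2) = 3 - 21/2 = -15/2)
k(H) = 144 (k(H) = 12² = 144)
(k(99) + Y(151)) - 20867 = (144 - 15/2) - 20867 = 273/2 - 20867 = -41461/2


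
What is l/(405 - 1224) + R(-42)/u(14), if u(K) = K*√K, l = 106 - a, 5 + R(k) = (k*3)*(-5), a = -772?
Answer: -878/819 + 625*√14/196 ≈ 10.859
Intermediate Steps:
R(k) = -5 - 15*k (R(k) = -5 + (k*3)*(-5) = -5 + (3*k)*(-5) = -5 - 15*k)
l = 878 (l = 106 - 1*(-772) = 106 + 772 = 878)
u(K) = K^(3/2)
l/(405 - 1224) + R(-42)/u(14) = 878/(405 - 1224) + (-5 - 15*(-42))/(14^(3/2)) = 878/(-819) + (-5 + 630)/((14*√14)) = 878*(-1/819) + 625*(√14/196) = -878/819 + 625*√14/196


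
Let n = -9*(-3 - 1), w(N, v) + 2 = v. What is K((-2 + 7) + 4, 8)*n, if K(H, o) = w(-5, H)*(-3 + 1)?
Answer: -504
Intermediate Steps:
w(N, v) = -2 + v
K(H, o) = 4 - 2*H (K(H, o) = (-2 + H)*(-3 + 1) = (-2 + H)*(-2) = 4 - 2*H)
n = 36 (n = -9*(-4) = 36)
K((-2 + 7) + 4, 8)*n = (4 - 2*((-2 + 7) + 4))*36 = (4 - 2*(5 + 4))*36 = (4 - 2*9)*36 = (4 - 18)*36 = -14*36 = -504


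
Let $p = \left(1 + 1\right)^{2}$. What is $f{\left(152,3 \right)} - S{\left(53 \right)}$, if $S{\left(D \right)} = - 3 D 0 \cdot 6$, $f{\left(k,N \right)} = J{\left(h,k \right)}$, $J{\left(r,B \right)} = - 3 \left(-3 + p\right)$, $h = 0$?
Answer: $-3$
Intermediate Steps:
$p = 4$ ($p = 2^{2} = 4$)
$J{\left(r,B \right)} = -3$ ($J{\left(r,B \right)} = - 3 \left(-3 + 4\right) = \left(-3\right) 1 = -3$)
$f{\left(k,N \right)} = -3$
$S{\left(D \right)} = 0$ ($S{\left(D \right)} = - 3 D 0 = 0$)
$f{\left(152,3 \right)} - S{\left(53 \right)} = -3 - 0 = -3 + 0 = -3$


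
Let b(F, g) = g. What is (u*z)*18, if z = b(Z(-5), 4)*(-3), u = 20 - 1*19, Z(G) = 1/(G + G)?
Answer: -216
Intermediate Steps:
Z(G) = 1/(2*G)
u = 1 (u = 20 - 19 = 1)
z = -12 (z = 4*(-3) = -12)
(u*z)*18 = (1*(-12))*18 = -12*18 = -216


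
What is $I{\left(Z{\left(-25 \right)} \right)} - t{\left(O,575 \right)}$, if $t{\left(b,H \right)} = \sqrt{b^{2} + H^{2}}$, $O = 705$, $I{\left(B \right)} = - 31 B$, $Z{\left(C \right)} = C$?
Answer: $775 - 5 \sqrt{33106} \approx -134.75$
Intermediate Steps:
$t{\left(b,H \right)} = \sqrt{H^{2} + b^{2}}$
$I{\left(Z{\left(-25 \right)} \right)} - t{\left(O,575 \right)} = \left(-31\right) \left(-25\right) - \sqrt{575^{2} + 705^{2}} = 775 - \sqrt{330625 + 497025} = 775 - \sqrt{827650} = 775 - 5 \sqrt{33106}$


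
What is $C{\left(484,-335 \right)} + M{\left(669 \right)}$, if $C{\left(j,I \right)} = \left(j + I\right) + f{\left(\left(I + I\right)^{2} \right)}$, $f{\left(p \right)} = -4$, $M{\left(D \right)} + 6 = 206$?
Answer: $345$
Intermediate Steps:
$M{\left(D \right)} = 200$ ($M{\left(D \right)} = -6 + 206 = 200$)
$C{\left(j,I \right)} = -4 + I + j$ ($C{\left(j,I \right)} = \left(j + I\right) - 4 = \left(I + j\right) - 4 = -4 + I + j$)
$C{\left(484,-335 \right)} + M{\left(669 \right)} = \left(-4 - 335 + 484\right) + 200 = 145 + 200 = 345$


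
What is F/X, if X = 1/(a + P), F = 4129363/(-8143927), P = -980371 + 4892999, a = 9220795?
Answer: -54232670999549/8143927 ≈ -6.6593e+6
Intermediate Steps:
P = 3912628
F = -4129363/8143927 (F = 4129363*(-1/8143927) = -4129363/8143927 ≈ -0.50705)
X = 1/13133423 (X = 1/(9220795 + 3912628) = 1/13133423 ≈ 7.6142e-8)
F/X = -4129363/(8143927*1/13133423) = -4129363/8143927*13133423 = -54232670999549/8143927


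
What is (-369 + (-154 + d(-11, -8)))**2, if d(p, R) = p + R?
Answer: 293764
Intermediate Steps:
d(p, R) = R + p
(-369 + (-154 + d(-11, -8)))**2 = (-369 + (-154 + (-8 - 11)))**2 = (-369 + (-154 - 19))**2 = (-369 - 173)**2 = (-542)**2 = 293764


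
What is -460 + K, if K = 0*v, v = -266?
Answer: -460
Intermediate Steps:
K = 0 (K = 0*(-266) = 0)
-460 + K = -460 + 0 = -460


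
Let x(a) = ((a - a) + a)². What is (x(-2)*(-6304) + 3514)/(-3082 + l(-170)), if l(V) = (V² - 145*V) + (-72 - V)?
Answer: -10851/25283 ≈ -0.42918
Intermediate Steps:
l(V) = -72 + V² - 146*V
x(a) = a² (x(a) = (0 + a)² = a²)
(x(-2)*(-6304) + 3514)/(-3082 + l(-170)) = ((-2)²*(-6304) + 3514)/(-3082 + (-72 + (-170)² - 146*(-170))) = (4*(-6304) + 3514)/(-3082 + (-72 + 28900 + 24820)) = (-25216 + 3514)/(-3082 + 53648) = -21702/50566 = -21702*1/50566 = -10851/25283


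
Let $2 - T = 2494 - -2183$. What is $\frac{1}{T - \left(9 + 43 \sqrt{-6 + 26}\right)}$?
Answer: $- \frac{1171}{5475719} + \frac{43 \sqrt{5}}{10951438} \approx -0.00020507$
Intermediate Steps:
$T = -4675$ ($T = 2 - \left(2494 - -2183\right) = 2 - \left(2494 + 2183\right) = 2 - 4677 = -4675$)
$\frac{1}{T - \left(9 + 43 \sqrt{-6 + 26}\right)} = \frac{1}{-4675 - \left(9 + 43 \sqrt{-6 + 26}\right)} = \frac{1}{-4675 - \left(9 + 43 \sqrt{20}\right)} = \frac{1}{-4675 - \left(9 + 43 \cdot 2 \sqrt{5}\right)} = \frac{1}{-4675 - \left(9 + 86 \sqrt{5}\right)} = \frac{1}{-4684 - 86 \sqrt{5}}$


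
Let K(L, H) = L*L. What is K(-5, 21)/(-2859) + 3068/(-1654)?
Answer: -4406381/2364393 ≈ -1.8636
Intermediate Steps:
K(L, H) = L²
K(-5, 21)/(-2859) + 3068/(-1654) = (-5)²/(-2859) + 3068/(-1654) = 25*(-1/2859) + 3068*(-1/1654) = -25/2859 - 1534/827 = -4406381/2364393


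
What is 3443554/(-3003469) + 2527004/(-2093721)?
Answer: -2114231357330/898346588307 ≈ -2.3535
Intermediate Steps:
3443554/(-3003469) + 2527004/(-2093721) = 3443554*(-1/3003469) + 2527004*(-1/2093721) = -3443554/3003469 - 2527004/2093721 = -2114231357330/898346588307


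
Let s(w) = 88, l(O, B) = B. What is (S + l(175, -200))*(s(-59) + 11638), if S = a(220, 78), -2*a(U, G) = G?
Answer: -2802514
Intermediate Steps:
a(U, G) = -G/2
S = -39 (S = -1/2*78 = -39)
(S + l(175, -200))*(s(-59) + 11638) = (-39 - 200)*(88 + 11638) = -239*11726 = -2802514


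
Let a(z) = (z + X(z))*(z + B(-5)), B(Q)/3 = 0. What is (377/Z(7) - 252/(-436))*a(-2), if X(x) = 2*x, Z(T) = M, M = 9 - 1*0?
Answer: 166640/327 ≈ 509.60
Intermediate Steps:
B(Q) = 0 (B(Q) = 3*0 = 0)
M = 9 (M = 9 + 0 = 9)
Z(T) = 9
a(z) = 3*z² (a(z) = (z + 2*z)*(z + 0) = (3*z)*z = 3*z²)
(377/Z(7) - 252/(-436))*a(-2) = (377/9 - 252/(-436))*(3*(-2)²) = (377*(⅑) - 252*(-1/436))*(3*4) = (377/9 + 63/109)*12 = (41660/981)*12 = 166640/327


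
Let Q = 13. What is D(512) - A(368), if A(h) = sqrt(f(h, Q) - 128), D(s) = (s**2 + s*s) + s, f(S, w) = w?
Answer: 524800 - I*sqrt(115) ≈ 5.248e+5 - 10.724*I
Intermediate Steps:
D(s) = s + 2*s**2 (D(s) = (s**2 + s**2) + s = 2*s**2 + s = s + 2*s**2)
A(h) = I*sqrt(115) (A(h) = sqrt(13 - 128) = sqrt(-115) = I*sqrt(115))
D(512) - A(368) = 512*(1 + 2*512) - I*sqrt(115) = 512*(1 + 1024) - I*sqrt(115) = 512*1025 - I*sqrt(115) = 524800 - I*sqrt(115)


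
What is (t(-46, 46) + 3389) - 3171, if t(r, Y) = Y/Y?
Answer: 219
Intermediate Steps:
t(r, Y) = 1
(t(-46, 46) + 3389) - 3171 = (1 + 3389) - 3171 = 3390 - 3171 = 219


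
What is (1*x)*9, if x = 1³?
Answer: 9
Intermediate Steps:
x = 1
(1*x)*9 = (1*1)*9 = 1*9 = 9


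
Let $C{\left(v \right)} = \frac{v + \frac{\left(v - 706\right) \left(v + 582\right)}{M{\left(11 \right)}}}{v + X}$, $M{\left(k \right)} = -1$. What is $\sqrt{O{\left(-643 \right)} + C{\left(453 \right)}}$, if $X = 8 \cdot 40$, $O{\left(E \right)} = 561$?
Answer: $\frac{3 \sqrt{59775317}}{773} \approx 30.006$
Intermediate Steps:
$X = 320$
$C{\left(v \right)} = \frac{v - \left(-706 + v\right) \left(582 + v\right)}{320 + v}$ ($C{\left(v \right)} = \frac{v + \frac{\left(v - 706\right) \left(v + 582\right)}{-1}}{v + 320} = \frac{v + \left(-706 + v\right) \left(582 + v\right) \left(-1\right)}{320 + v} = \frac{v - \left(-706 + v\right) \left(582 + v\right)}{320 + v}$)
$\sqrt{O{\left(-643 \right)} + C{\left(453 \right)}} = \sqrt{561 + \frac{410892 - 453^{2} + 125 \cdot 453}{320 + 453}} = \sqrt{561 + \frac{410892 - 205209 + 56625}{773}} = \sqrt{561 + \frac{1}{773} \cdot 262308} = \sqrt{561 + \frac{262308}{773}} = \sqrt{\frac{695961}{773}} = \frac{3 \sqrt{59775317}}{773}$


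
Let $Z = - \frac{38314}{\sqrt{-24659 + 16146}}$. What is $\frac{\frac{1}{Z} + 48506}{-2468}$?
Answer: $- \frac{24253}{1234} + \frac{i \sqrt{8513}}{94558952} \approx -19.654 + 9.7575 \cdot 10^{-7} i$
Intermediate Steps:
$Z = \frac{38314 i \sqrt{8513}}{8513}$ ($Z = - \frac{38314}{\sqrt{-8513}} = - \frac{38314}{i \sqrt{8513}} = - 38314 \left(- \frac{i \sqrt{8513}}{8513}\right) = \frac{38314 i \sqrt{8513}}{8513} \approx 415.26 i$)
$\frac{\frac{1}{Z} + 48506}{-2468} = \frac{\frac{1}{\frac{38314}{8513} i \sqrt{8513}} + 48506}{-2468} = \left(- \frac{i \sqrt{8513}}{38314} + 48506\right) \left(- \frac{1}{2468}\right) = \left(48506 - \frac{i \sqrt{8513}}{38314}\right) \left(- \frac{1}{2468}\right) = - \frac{24253}{1234} + \frac{i \sqrt{8513}}{94558952}$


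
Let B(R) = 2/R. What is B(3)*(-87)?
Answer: -58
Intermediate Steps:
B(3)*(-87) = (2/3)*(-87) = (2*(⅓))*(-87) = (⅔)*(-87) = -58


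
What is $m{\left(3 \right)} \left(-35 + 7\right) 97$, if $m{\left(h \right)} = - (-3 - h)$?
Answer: $-16296$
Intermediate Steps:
$m{\left(h \right)} = 3 + h$
$m{\left(3 \right)} \left(-35 + 7\right) 97 = \left(3 + 3\right) \left(-35 + 7\right) 97 = 6 \left(-28\right) 97 = \left(-168\right) 97 = -16296$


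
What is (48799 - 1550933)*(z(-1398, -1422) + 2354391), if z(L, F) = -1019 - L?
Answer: -3537180079180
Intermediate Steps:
(48799 - 1550933)*(z(-1398, -1422) + 2354391) = (48799 - 1550933)*((-1019 - 1*(-1398)) + 2354391) = -1502134*((-1019 + 1398) + 2354391) = -1502134*(379 + 2354391) = -1502134*2354770 = -3537180079180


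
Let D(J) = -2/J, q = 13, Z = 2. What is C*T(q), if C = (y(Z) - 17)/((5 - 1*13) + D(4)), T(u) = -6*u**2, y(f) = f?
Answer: -30420/17 ≈ -1789.4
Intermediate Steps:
C = 30/17 (C = (2 - 17)/((5 - 1*13) - 2/4) = -15/((5 - 13) - 2*1/4) = -15/(-8 - 1/2) = -15/(-17/2) = -15*(-2/17) = 30/17 ≈ 1.7647)
C*T(q) = 30*(-6*13**2)/17 = 30*(-6*169)/17 = (30/17)*(-1014) = -30420/17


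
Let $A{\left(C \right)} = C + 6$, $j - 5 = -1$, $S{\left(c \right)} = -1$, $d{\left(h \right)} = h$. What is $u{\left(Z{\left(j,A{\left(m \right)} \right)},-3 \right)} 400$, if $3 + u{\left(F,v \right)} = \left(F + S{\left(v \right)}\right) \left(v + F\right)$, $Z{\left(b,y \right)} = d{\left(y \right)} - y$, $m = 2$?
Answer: $0$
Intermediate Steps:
$j = 4$ ($j = 5 - 1 = 4$)
$A{\left(C \right)} = 6 + C$
$Z{\left(b,y \right)} = 0$ ($Z{\left(b,y \right)} = y - y = 0$)
$u{\left(F,v \right)} = -3 + \left(-1 + F\right) \left(F + v\right)$ ($u{\left(F,v \right)} = -3 + \left(F - 1\right) \left(v + F\right) = -3 + \left(-1 + F\right) \left(F + v\right)$)
$u{\left(Z{\left(j,A{\left(m \right)} \right)},-3 \right)} 400 = \left(-3 + 0^{2} - 0 - -3 + 0 \left(-3\right)\right) 400 = \left(-3 + 0 + 0 + 3 + 0\right) 400 = 0 \cdot 400 = 0$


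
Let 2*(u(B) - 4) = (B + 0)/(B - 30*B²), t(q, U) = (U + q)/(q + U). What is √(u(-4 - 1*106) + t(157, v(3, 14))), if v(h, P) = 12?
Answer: √217938622/6602 ≈ 2.2361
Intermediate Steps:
t(q, U) = 1 (t(q, U) = (U + q)/(U + q) = 1)
u(B) = 4 + B/(2*(B - 30*B²)) (u(B) = 4 + ((B + 0)/(B - 30*B²))/2 = 4 + (B/(B - 30*B²))/2 = 4 + B/(2*(B - 30*B²)))
√(u(-4 - 1*106) + t(157, v(3, 14))) = √(3*(-3 + 80*(-4 - 1*106))/(2*(-1 + 30*(-4 - 1*106))) + 1) = √(3*(-3 + 80*(-4 - 106))/(2*(-1 + 30*(-4 - 106))) + 1) = √(3*(-3 + 80*(-110))/(2*(-1 + 30*(-110))) + 1) = √(3*(-3 - 8800)/(2*(-1 - 3300)) + 1) = √((3/2)*(-8803)/(-3301) + 1) = √((3/2)*(-1/3301)*(-8803) + 1) = √(26409/6602 + 1) = √(33011/6602) = √217938622/6602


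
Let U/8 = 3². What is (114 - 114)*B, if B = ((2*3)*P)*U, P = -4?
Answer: 0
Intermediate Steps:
U = 72 (U = 8*3² = 8*9 = 72)
B = -1728 (B = ((2*3)*(-4))*72 = (6*(-4))*72 = -24*72 = -1728)
(114 - 114)*B = (114 - 114)*(-1728) = 0*(-1728) = 0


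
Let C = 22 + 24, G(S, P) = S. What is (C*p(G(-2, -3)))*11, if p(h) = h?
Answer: -1012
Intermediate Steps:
C = 46
(C*p(G(-2, -3)))*11 = (46*(-2))*11 = -92*11 = -1012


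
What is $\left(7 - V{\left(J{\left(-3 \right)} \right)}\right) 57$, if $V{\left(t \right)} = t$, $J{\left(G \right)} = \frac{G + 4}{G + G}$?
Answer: $\frac{817}{2} \approx 408.5$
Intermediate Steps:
$J{\left(G \right)} = \frac{4 + G}{2 G}$
$\left(7 - V{\left(J{\left(-3 \right)} \right)}\right) 57 = \left(7 - \frac{4 - 3}{2 \left(-3\right)}\right) 57 = \left(7 - \frac{1}{2} \left(- \frac{1}{3}\right) 1\right) 57 = \left(7 - - \frac{1}{6}\right) 57 = \left(7 + \frac{1}{6}\right) 57 = \frac{43}{6} \cdot 57 = \frac{817}{2}$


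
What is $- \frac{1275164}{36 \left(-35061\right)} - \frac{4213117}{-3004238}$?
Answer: $\frac{2287168892491}{947984296662} \approx 2.4127$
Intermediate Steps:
$- \frac{1275164}{36 \left(-35061\right)} - \frac{4213117}{-3004238} = - \frac{1275164}{-1262196} - - \frac{4213117}{3004238} = \left(-1275164\right) \left(- \frac{1}{1262196}\right) + \frac{4213117}{3004238} = \frac{318791}{315549} + \frac{4213117}{3004238} = \frac{2287168892491}{947984296662}$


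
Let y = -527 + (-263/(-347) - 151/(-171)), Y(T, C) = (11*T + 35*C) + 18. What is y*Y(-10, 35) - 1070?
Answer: -35382759047/59337 ≈ -5.9630e+5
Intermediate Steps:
Y(T, C) = 18 + 11*T + 35*C
y = -31173229/59337 (y = -527 + (-263*(-1/347) - 151*(-1/171)) = -527 + (263/347 + 151/171) = -527 + 97370/59337 = -31173229/59337 ≈ -525.36)
y*Y(-10, 35) - 1070 = -31173229*(18 + 11*(-10) + 35*35)/59337 - 1070 = -31173229*(18 - 110 + 1225)/59337 - 1070 = -31173229/59337*1133 - 1070 = -35319268457/59337 - 1070 = -35382759047/59337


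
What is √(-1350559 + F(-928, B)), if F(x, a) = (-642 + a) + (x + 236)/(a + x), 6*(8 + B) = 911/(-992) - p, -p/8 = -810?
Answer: I*√107792406570306889519201491/8928106392 ≈ 1162.9*I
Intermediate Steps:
p = 6480 (p = -8*(-810) = 6480)
B = -6476687/5952 (B = -8 + (911/(-992) - 1*6480)/6 = -8 + (911*(-1/992) - 6480)/6 = -8 + (-911/992 - 6480)/6 = -8 + (⅙)*(-6429071/992) = -8 - 6429071/5952 = -6476687/5952 ≈ -1088.2)
F(x, a) = -642 + a + (236 + x)/(a + x) (F(x, a) = (-642 + a) + (236 + x)/(a + x) = -642 + a + (236 + x)/(a + x))
√(-1350559 + F(-928, B)) = √(-1350559 + (236 + (-6476687/5952)² - 642*(-6476687/5952) - 641*(-928) - 6476687/5952*(-928))/(-6476687/5952 - 928)) = √(-1350559 + (236 + 41947474495969/35426304 + 693005509/992 + 594848 + 187823923/186)/(-12000143/5952)) = √(-1350559 - 5952/12000143*123551409593185/35426304) = √(-1350559 - 123551409593185/71424851136) = √(-96587026934978209/71424851136) = I*√107792406570306889519201491/8928106392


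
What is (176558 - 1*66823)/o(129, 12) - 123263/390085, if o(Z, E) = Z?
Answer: 42790076548/50320965 ≈ 850.34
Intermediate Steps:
(176558 - 1*66823)/o(129, 12) - 123263/390085 = (176558 - 1*66823)/129 - 123263/390085 = (176558 - 66823)*(1/129) - 123263*1/390085 = 109735*(1/129) - 123263/390085 = 109735/129 - 123263/390085 = 42790076548/50320965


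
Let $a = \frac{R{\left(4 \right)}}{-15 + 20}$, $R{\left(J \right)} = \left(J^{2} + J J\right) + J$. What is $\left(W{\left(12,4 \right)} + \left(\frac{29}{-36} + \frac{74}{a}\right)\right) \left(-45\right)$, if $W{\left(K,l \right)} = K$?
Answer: $- \frac{3865}{4} \approx -966.25$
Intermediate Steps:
$R{\left(J \right)} = J + 2 J^{2}$ ($R{\left(J \right)} = \left(J^{2} + J^{2}\right) + J = 2 J^{2} + J = J + 2 J^{2}$)
$a = \frac{36}{5}$ ($a = \frac{4 \left(1 + 2 \cdot 4\right)}{-15 + 20} = \frac{4 \left(1 + 8\right)}{5} = 4 \cdot 9 \cdot \frac{1}{5} = 36 \cdot \frac{1}{5} = \frac{36}{5} \approx 7.2$)
$\left(W{\left(12,4 \right)} + \left(\frac{29}{-36} + \frac{74}{a}\right)\right) \left(-45\right) = \left(12 + \left(\frac{29}{-36} + \frac{74}{\frac{36}{5}}\right)\right) \left(-45\right) = \left(12 + \left(29 \left(- \frac{1}{36}\right) + 74 \cdot \frac{5}{36}\right)\right) \left(-45\right) = \left(12 + \left(- \frac{29}{36} + \frac{185}{18}\right)\right) \left(-45\right) = \left(12 + \frac{341}{36}\right) \left(-45\right) = \frac{773}{36} \left(-45\right) = - \frac{3865}{4}$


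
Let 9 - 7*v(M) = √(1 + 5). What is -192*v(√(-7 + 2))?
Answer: -1728/7 + 192*√6/7 ≈ -179.67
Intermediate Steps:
v(M) = 9/7 - √6/7 (v(M) = 9/7 - √(1 + 5)/7 = 9/7 - √6/7)
-192*v(√(-7 + 2)) = -192*(9/7 - √6/7) = -1728/7 + 192*√6/7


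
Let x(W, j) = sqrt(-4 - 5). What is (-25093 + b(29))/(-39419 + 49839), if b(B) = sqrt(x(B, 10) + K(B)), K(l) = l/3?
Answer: -25093/10420 + sqrt(87 + 27*I)/31260 ≈ -2.4079 + 4.5765e-5*I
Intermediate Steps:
x(W, j) = 3*I (x(W, j) = sqrt(-9) = 3*I)
K(l) = l/3 (K(l) = l*(1/3) = l/3)
b(B) = sqrt(3*I + B/3)
(-25093 + b(29))/(-39419 + 49839) = (-25093 + sqrt(3*29 + 27*I)/3)/(-39419 + 49839) = (-25093 + sqrt(87 + 27*I)/3)/10420 = (-25093 + sqrt(87 + 27*I)/3)*(1/10420) = -25093/10420 + sqrt(87 + 27*I)/31260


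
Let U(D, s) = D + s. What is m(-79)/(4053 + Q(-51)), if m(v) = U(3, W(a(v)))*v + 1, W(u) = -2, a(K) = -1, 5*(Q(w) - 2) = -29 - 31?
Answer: -6/311 ≈ -0.019293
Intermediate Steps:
Q(w) = -10 (Q(w) = 2 + (-29 - 31)/5 = 2 + (1/5)*(-60) = 2 - 12 = -10)
m(v) = 1 + v (m(v) = (3 - 2)*v + 1 = 1*v + 1 = v + 1 = 1 + v)
m(-79)/(4053 + Q(-51)) = (1 - 79)/(4053 - 10) = -78/4043 = -78*1/4043 = -6/311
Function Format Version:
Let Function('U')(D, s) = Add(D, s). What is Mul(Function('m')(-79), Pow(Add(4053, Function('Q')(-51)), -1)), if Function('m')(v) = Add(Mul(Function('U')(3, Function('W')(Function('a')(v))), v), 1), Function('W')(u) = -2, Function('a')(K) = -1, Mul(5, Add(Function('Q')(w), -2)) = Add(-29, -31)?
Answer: Rational(-6, 311) ≈ -0.019293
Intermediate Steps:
Function('Q')(w) = -10 (Function('Q')(w) = Add(2, Mul(Rational(1, 5), Add(-29, -31))) = Add(2, Mul(Rational(1, 5), -60)) = Add(2, -12) = -10)
Function('m')(v) = Add(1, v) (Function('m')(v) = Add(Mul(Add(3, -2), v), 1) = Add(Mul(1, v), 1) = Add(v, 1) = Add(1, v))
Mul(Function('m')(-79), Pow(Add(4053, Function('Q')(-51)), -1)) = Mul(Add(1, -79), Pow(Add(4053, -10), -1)) = Mul(-78, Pow(4043, -1)) = Mul(-78, Rational(1, 4043)) = Rational(-6, 311)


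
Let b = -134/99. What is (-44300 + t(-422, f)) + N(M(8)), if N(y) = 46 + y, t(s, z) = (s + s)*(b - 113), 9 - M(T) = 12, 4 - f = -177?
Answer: 5173481/99 ≈ 52257.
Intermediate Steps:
f = 181 (f = 4 - 1*(-177) = 4 + 177 = 181)
M(T) = -3 (M(T) = 9 - 1*12 = 9 - 12 = -3)
b = -134/99 (b = -134*1/99 = -134/99 ≈ -1.3535)
t(s, z) = -22642*s/99 (t(s, z) = (s + s)*(-134/99 - 113) = (2*s)*(-11321/99) = -22642*s/99)
(-44300 + t(-422, f)) + N(M(8)) = (-44300 - 22642/99*(-422)) + (46 - 3) = (-44300 + 9554924/99) + 43 = 5169224/99 + 43 = 5173481/99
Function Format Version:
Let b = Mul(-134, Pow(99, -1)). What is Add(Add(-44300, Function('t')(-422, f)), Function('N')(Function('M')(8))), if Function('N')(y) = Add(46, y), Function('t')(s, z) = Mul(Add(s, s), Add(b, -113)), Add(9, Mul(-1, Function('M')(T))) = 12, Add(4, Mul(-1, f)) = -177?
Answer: Rational(5173481, 99) ≈ 52257.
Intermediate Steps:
f = 181 (f = Add(4, Mul(-1, -177)) = Add(4, 177) = 181)
Function('M')(T) = -3 (Function('M')(T) = Add(9, Mul(-1, 12)) = Add(9, -12) = -3)
b = Rational(-134, 99) (b = Mul(-134, Rational(1, 99)) = Rational(-134, 99) ≈ -1.3535)
Function('t')(s, z) = Mul(Rational(-22642, 99), s) (Function('t')(s, z) = Mul(Add(s, s), Add(Rational(-134, 99), -113)) = Mul(Mul(2, s), Rational(-11321, 99)) = Mul(Rational(-22642, 99), s))
Add(Add(-44300, Function('t')(-422, f)), Function('N')(Function('M')(8))) = Add(Add(-44300, Mul(Rational(-22642, 99), -422)), Add(46, -3)) = Add(Add(-44300, Rational(9554924, 99)), 43) = Add(Rational(5169224, 99), 43) = Rational(5173481, 99)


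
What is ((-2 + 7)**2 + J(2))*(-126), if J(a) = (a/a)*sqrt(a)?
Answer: -3150 - 126*sqrt(2) ≈ -3328.2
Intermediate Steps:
J(a) = sqrt(a) (J(a) = 1*sqrt(a) = sqrt(a))
((-2 + 7)**2 + J(2))*(-126) = ((-2 + 7)**2 + sqrt(2))*(-126) = (5**2 + sqrt(2))*(-126) = (25 + sqrt(2))*(-126) = -3150 - 126*sqrt(2)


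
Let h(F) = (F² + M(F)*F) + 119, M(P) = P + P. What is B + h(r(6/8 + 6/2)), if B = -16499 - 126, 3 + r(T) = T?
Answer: -264069/16 ≈ -16504.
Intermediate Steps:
M(P) = 2*P
r(T) = -3 + T
B = -16625
h(F) = 119 + 3*F² (h(F) = (F² + (2*F)*F) + 119 = (F² + 2*F²) + 119 = 3*F² + 119 = 119 + 3*F²)
B + h(r(6/8 + 6/2)) = -16625 + (119 + 3*(-3 + (6/8 + 6/2))²) = -16625 + (119 + 3*(-3 + (6*(⅛) + 6*(½)))²) = -16625 + (119 + 3*(-3 + (¾ + 3))²) = -16625 + (119 + 3*(-3 + 15/4)²) = -16625 + (119 + 3*(¾)²) = -16625 + (119 + 3*(9/16)) = -16625 + (119 + 27/16) = -16625 + 1931/16 = -264069/16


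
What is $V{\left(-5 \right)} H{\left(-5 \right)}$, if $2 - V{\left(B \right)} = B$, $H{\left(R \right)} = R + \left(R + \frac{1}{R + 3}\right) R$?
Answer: $\frac{315}{2} \approx 157.5$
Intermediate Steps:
$H{\left(R \right)} = R + R \left(R + \frac{1}{3 + R}\right)$ ($H{\left(R \right)} = R + \left(R + \frac{1}{3 + R}\right) R = R + R \left(R + \frac{1}{3 + R}\right)$)
$V{\left(B \right)} = 2 - B$
$V{\left(-5 \right)} H{\left(-5 \right)} = \left(2 - -5\right) \left(- \frac{5 \left(4 + \left(-5\right)^{2} + 4 \left(-5\right)\right)}{3 - 5}\right) = \left(2 + 5\right) \left(- \frac{5 \left(4 + 25 - 20\right)}{-2}\right) = 7 \left(\left(-5\right) \left(- \frac{1}{2}\right) 9\right) = 7 \cdot \frac{45}{2} = \frac{315}{2}$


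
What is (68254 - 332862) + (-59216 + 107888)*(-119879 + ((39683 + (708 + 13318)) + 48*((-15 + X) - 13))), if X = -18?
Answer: -3328358624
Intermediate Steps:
(68254 - 332862) + (-59216 + 107888)*(-119879 + ((39683 + (708 + 13318)) + 48*((-15 + X) - 13))) = (68254 - 332862) + (-59216 + 107888)*(-119879 + ((39683 + (708 + 13318)) + 48*((-15 - 18) - 13))) = -264608 + 48672*(-119879 + ((39683 + 14026) + 48*(-33 - 13))) = -264608 + 48672*(-119879 + (53709 + 48*(-46))) = -264608 + 48672*(-119879 + (53709 - 2208)) = -264608 + 48672*(-119879 + 51501) = -264608 + 48672*(-68378) = -264608 - 3328094016 = -3328358624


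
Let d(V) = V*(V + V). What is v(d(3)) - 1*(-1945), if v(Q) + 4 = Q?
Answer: 1959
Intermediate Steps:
d(V) = 2*V² (d(V) = V*(2*V) = 2*V²)
v(Q) = -4 + Q
v(d(3)) - 1*(-1945) = (-4 + 2*3²) - 1*(-1945) = (-4 + 2*9) + 1945 = (-4 + 18) + 1945 = 14 + 1945 = 1959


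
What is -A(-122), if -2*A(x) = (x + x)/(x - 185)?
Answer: 122/307 ≈ 0.39739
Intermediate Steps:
A(x) = -x/(-185 + x) (A(x) = -(x + x)/(2*(x - 185)) = -2*x/(2*(-185 + x)) = -x/(-185 + x))
-A(-122) = -(-1)*(-122)/(-185 - 122) = -(-1)*(-122)/(-307) = -(-1)*(-122)*(-1)/307 = -1*(-122/307) = 122/307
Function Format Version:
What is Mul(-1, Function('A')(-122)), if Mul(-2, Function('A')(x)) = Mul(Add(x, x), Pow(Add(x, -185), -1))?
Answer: Rational(122, 307) ≈ 0.39739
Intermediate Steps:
Function('A')(x) = Mul(-1, x, Pow(Add(-185, x), -1)) (Function('A')(x) = Mul(Rational(-1, 2), Mul(Add(x, x), Pow(Add(x, -185), -1))) = Mul(Rational(-1, 2), Mul(Mul(2, x), Pow(Add(-185, x), -1))) = Mul(Rational(-1, 2), Mul(2, x, Pow(Add(-185, x), -1))) = Mul(-1, x, Pow(Add(-185, x), -1)))
Mul(-1, Function('A')(-122)) = Mul(-1, Mul(-1, -122, Pow(Add(-185, -122), -1))) = Mul(-1, Mul(-1, -122, Pow(-307, -1))) = Mul(-1, Mul(-1, -122, Rational(-1, 307))) = Mul(-1, Rational(-122, 307)) = Rational(122, 307)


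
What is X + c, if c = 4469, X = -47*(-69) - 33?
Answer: 7679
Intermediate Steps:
X = 3210 (X = 3243 - 33 = 3210)
X + c = 3210 + 4469 = 7679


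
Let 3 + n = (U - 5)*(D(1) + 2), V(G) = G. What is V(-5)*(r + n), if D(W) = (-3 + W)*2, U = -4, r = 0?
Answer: -75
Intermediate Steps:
D(W) = -6 + 2*W
n = 15 (n = -3 + (-4 - 5)*((-6 + 2*1) + 2) = -3 - 9*((-6 + 2) + 2) = -3 - 9*(-4 + 2) = -3 - 9*(-2) = -3 + 18 = 15)
V(-5)*(r + n) = -5*(0 + 15) = -5*15 = -75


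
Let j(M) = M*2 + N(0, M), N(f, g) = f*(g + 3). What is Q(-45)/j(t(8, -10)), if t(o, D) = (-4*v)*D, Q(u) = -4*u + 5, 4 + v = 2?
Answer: -37/32 ≈ -1.1563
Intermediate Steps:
v = -2 (v = -4 + 2 = -2)
N(f, g) = f*(3 + g)
Q(u) = 5 - 4*u
t(o, D) = 8*D (t(o, D) = (-4*(-2))*D = 8*D)
j(M) = 2*M (j(M) = M*2 + 0*(3 + M) = 2*M + 0 = 2*M)
Q(-45)/j(t(8, -10)) = (5 - 4*(-45))/((2*(8*(-10)))) = (5 + 180)/((2*(-80))) = 185/(-160) = 185*(-1/160) = -37/32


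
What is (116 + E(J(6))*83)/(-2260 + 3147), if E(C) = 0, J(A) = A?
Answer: 116/887 ≈ 0.13078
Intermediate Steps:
(116 + E(J(6))*83)/(-2260 + 3147) = (116 + 0*83)/(-2260 + 3147) = (116 + 0)/887 = 116*(1/887) = 116/887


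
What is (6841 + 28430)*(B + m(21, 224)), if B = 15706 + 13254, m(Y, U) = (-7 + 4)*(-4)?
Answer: 1021871412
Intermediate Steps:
m(Y, U) = 12 (m(Y, U) = -3*(-4) = 12)
B = 28960
(6841 + 28430)*(B + m(21, 224)) = (6841 + 28430)*(28960 + 12) = 35271*28972 = 1021871412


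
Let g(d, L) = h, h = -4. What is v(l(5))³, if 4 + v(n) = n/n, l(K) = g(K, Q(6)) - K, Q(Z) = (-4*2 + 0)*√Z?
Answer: -27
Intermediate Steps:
Q(Z) = -8*√Z (Q(Z) = (-8 + 0)*√Z = -8*√Z)
g(d, L) = -4
l(K) = -4 - K
v(n) = -3 (v(n) = -4 + n/n = -4 + 1 = -3)
v(l(5))³ = (-3)³ = -27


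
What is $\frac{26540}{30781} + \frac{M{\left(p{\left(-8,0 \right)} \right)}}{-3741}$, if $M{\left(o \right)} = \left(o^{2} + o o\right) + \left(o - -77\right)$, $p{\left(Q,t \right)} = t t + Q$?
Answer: $\frac{93222283}{115151721} \approx 0.80956$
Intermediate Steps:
$p{\left(Q,t \right)} = Q + t^{2}$ ($p{\left(Q,t \right)} = t^{2} + Q = Q + t^{2}$)
$M{\left(o \right)} = 77 + o + 2 o^{2}$ ($M{\left(o \right)} = \left(o^{2} + o^{2}\right) + \left(o + 77\right) = 2 o^{2} + \left(77 + o\right) = 77 + o + 2 o^{2}$)
$\frac{26540}{30781} + \frac{M{\left(p{\left(-8,0 \right)} \right)}}{-3741} = \frac{26540}{30781} + \frac{77 - \left(8 - 0^{2}\right) + 2 \left(-8 + 0^{2}\right)^{2}}{-3741} = 26540 \cdot \frac{1}{30781} + \left(77 + \left(-8 + 0\right) + 2 \left(-8 + 0\right)^{2}\right) \left(- \frac{1}{3741}\right) = \frac{26540}{30781} + \left(77 - 8 + 2 \left(-8\right)^{2}\right) \left(- \frac{1}{3741}\right) = \frac{26540}{30781} + \left(77 - 8 + 2 \cdot 64\right) \left(- \frac{1}{3741}\right) = \frac{26540}{30781} + \left(77 - 8 + 128\right) \left(- \frac{1}{3741}\right) = \frac{26540}{30781} + 197 \left(- \frac{1}{3741}\right) = \frac{26540}{30781} - \frac{197}{3741} = \frac{93222283}{115151721}$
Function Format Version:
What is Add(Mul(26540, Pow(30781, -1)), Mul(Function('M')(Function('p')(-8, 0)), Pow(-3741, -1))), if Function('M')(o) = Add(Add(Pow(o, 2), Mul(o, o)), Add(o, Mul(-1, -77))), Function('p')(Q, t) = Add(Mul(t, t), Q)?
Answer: Rational(93222283, 115151721) ≈ 0.80956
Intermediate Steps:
Function('p')(Q, t) = Add(Q, Pow(t, 2)) (Function('p')(Q, t) = Add(Pow(t, 2), Q) = Add(Q, Pow(t, 2)))
Function('M')(o) = Add(77, o, Mul(2, Pow(o, 2))) (Function('M')(o) = Add(Add(Pow(o, 2), Pow(o, 2)), Add(o, 77)) = Add(Mul(2, Pow(o, 2)), Add(77, o)) = Add(77, o, Mul(2, Pow(o, 2))))
Add(Mul(26540, Pow(30781, -1)), Mul(Function('M')(Function('p')(-8, 0)), Pow(-3741, -1))) = Add(Mul(26540, Pow(30781, -1)), Mul(Add(77, Add(-8, Pow(0, 2)), Mul(2, Pow(Add(-8, Pow(0, 2)), 2))), Pow(-3741, -1))) = Add(Mul(26540, Rational(1, 30781)), Mul(Add(77, Add(-8, 0), Mul(2, Pow(Add(-8, 0), 2))), Rational(-1, 3741))) = Add(Rational(26540, 30781), Mul(Add(77, -8, Mul(2, Pow(-8, 2))), Rational(-1, 3741))) = Add(Rational(26540, 30781), Mul(Add(77, -8, Mul(2, 64)), Rational(-1, 3741))) = Add(Rational(26540, 30781), Mul(Add(77, -8, 128), Rational(-1, 3741))) = Add(Rational(26540, 30781), Mul(197, Rational(-1, 3741))) = Add(Rational(26540, 30781), Rational(-197, 3741)) = Rational(93222283, 115151721)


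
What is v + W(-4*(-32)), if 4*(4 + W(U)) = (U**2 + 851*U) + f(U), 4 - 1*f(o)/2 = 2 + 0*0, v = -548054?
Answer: -516729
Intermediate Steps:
f(o) = 4 (f(o) = 8 - 2*(2 + 0*0) = 8 - 2*(2 + 0) = 8 - 2*2 = 8 - 4 = 4)
W(U) = -3 + U**2/4 + 851*U/4 (W(U) = -4 + ((U**2 + 851*U) + 4)/4 = -4 + (4 + U**2 + 851*U)/4 = -4 + (1 + U**2/4 + 851*U/4) = -3 + U**2/4 + 851*U/4)
v + W(-4*(-32)) = -548054 + (-3 + (-4*(-32))**2/4 + 851*(-4*(-32))/4) = -548054 + (-3 + (1/4)*128**2 + (851/4)*128) = -548054 + (-3 + (1/4)*16384 + 27232) = -548054 + (-3 + 4096 + 27232) = -548054 + 31325 = -516729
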